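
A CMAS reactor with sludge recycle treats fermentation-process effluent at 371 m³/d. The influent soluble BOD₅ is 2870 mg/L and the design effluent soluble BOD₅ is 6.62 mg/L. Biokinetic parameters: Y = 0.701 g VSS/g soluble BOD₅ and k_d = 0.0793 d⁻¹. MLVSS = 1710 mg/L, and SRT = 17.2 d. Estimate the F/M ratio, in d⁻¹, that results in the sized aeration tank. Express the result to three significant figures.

From the SRT design equation V = Y Q (S₀−S) θ_c / [X (1 + k_d θ_c)] = 0.701 × 371 × (2870 − 6.62) × 17.2 / [1710 × (1 + 0.0793 × 17.2)] = 1.28×10^7 / 4042 = 3169 m³.
F/M = Q·S₀ / (V·X) = 371 × 2870 / (3169 × 1710) = 0.1965 g soluble BOD₅·(g VSS·d)⁻¹.

F/M ≈ 0.197 d⁻¹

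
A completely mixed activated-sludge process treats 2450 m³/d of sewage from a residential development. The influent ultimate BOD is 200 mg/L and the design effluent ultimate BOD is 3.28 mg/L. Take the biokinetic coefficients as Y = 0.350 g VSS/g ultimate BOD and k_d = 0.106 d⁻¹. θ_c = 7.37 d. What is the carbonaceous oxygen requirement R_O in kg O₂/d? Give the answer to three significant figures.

R_O ≈ 347 kg O₂/d

Observed yield with endogenous decay: Y_obs = Y / (1 + k_d·θ_c) = 0.350 / (1 + 0.106 × 7.37) = 0.350 / 1.781 = 0.1965 g VSS/g ultimate BOD.
Substrate removed = Q·(S₀ − S) = 2450 m³/d × (200 − 3.28) g/m³ = 4.82×10^5 g/d = 482.0 kg/d.
Biomass synthesised: P_X = Y_obs × 482.0 = 94.70 kg VSS/d.
R_O = Q·ΔS − 1.42 P_X = 482.0 − 134.5 = 347.5 kg O₂/d.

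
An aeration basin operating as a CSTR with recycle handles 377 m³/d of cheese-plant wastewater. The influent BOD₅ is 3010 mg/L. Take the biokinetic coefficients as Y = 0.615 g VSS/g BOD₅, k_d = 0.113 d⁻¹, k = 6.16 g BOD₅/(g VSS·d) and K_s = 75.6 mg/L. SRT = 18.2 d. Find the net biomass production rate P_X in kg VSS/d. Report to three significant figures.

Effluent substrate depends only on kinetics and SRT: S = K_s(1 + k_d θ_c) / [θ_c(Yk − k_d) − 1] = 75.6 × (1 + 0.113 × 18.2) / [18.2 × (0.615 × 6.16 − 0.113) − 1] = 231.1 / 65.89 = 3.507 mg/L.
Correct the yield for decay: Y_obs = Y/(1 + k_d θ_c) = 0.615 / (1 + 0.113 × 18.2) = 0.615 / 3.057 = 0.2012.
Substrate removed = Q·(S₀ − S) = 377 m³/d × (3010 − 3.51) g/m³ = 1.13×10^6 g/d = 1133 kg/d.
Net biomass production P_X = Y_obs × Q·(S₀ − S) = 0.2012 × 1133 = 228.1 kg VSS/d.

P_X ≈ 228 kg VSS/d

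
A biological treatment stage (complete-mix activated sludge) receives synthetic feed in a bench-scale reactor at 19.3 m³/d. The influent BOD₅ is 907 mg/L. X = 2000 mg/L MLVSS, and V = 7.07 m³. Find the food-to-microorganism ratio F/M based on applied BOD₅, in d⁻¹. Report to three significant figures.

F/M ≈ 1.24 d⁻¹

Food-to-microorganism ratio F/M = Q S₀ / (V X) = 19.3 × 907 / (7.070 × 2000) = 1.238 d⁻¹.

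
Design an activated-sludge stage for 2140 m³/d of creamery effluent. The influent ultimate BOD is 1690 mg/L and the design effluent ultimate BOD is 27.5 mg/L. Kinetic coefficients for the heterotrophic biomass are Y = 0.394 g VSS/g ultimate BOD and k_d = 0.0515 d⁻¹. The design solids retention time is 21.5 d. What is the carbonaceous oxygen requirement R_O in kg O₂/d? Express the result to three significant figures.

R_O ≈ 2610 kg O₂/d

Correct the yield for decay: Y_obs = Y/(1 + k_d θ_c) = 0.394 / (1 + 0.0515 × 21.5) = 0.394 / 2.107 = 0.1870.
Q·(S₀ − S) = 2140 × (1690 − 27.5) × 10⁻³ = 3558 kg/d removed.
Biomass synthesised: P_X = Y_obs × 3558 = 665.2 kg VSS/d.
R_O = Q·(S₀ − S) − 1.42·P_X = 3558 − 1.42 × 665.2 = 2613 kg O₂/d.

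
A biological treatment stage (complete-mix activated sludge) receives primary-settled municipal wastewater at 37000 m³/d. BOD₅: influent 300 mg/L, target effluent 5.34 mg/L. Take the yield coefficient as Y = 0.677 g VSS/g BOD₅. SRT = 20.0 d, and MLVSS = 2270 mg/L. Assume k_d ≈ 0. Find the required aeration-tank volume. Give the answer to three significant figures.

V ≈ 65000 m³

Biomass mass balance (decay neglected): V·X = Y·Q·(S₀ − S)·θ_c, so V = 0.677 × 37000 × (300 − 5.34) × 20.0 / 2270 = 65030 m³.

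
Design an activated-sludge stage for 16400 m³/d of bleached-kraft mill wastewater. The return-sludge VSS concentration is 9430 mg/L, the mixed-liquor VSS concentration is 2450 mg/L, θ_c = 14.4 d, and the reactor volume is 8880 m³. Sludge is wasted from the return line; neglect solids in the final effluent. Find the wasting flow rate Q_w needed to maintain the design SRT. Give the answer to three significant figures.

Q_w ≈ 160 m³/d

Wasting from the return line (neglecting effluent solids): Q_w = V·X / (θ_c·X_r) = 8880 × 2450 / (14.4 × 9430) = 160.2 m³/d.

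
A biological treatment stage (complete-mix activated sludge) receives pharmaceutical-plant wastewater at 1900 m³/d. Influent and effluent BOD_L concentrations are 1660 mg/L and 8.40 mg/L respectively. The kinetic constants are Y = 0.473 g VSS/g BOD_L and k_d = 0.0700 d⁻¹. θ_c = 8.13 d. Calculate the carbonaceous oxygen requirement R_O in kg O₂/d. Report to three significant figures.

R_O ≈ 1790 kg O₂/d

The observed yield is Y_obs = Y/(1 + k_d·θ_c) = 0.473 / (1 + 0.0700 × 8.13) = 0.473 / 1.569 = 0.3014 g VSS per g BOD_L removed.
Mass of BOD_L removed per day: Q(S₀ − S) = 1900 × 1652 g/m³ = 3138 kg/d.
Biomass synthesised: P_X = Y_obs × 3138 = 946.0 kg VSS/d.
Carbonaceous O₂ demand = substrate oxidised − cell-mass equivalent = 3138 − 1.42 × 946.0 = 1795 kg O₂/d.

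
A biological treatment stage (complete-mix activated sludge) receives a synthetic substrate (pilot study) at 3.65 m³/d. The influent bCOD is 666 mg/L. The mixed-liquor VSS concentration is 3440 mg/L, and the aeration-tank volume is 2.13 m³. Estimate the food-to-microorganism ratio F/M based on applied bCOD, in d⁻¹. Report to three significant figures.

F/M = Q·S₀ / (V·X) = 3.65 × 666 / (2.130 × 3440) = 0.3318 g bCOD·(g VSS·d)⁻¹.

F/M ≈ 0.332 d⁻¹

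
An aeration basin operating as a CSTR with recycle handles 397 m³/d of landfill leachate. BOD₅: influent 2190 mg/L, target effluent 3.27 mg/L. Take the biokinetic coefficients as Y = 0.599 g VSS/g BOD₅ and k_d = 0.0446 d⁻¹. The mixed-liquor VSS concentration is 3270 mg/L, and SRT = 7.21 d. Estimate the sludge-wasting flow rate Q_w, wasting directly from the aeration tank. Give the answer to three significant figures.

From the SRT design equation V = Y Q (S₀−S) θ_c / [X (1 + k_d θ_c)] = 0.599 × 397 × (2190 − 3.27) × 7.21 / [3270 × (1 + 0.0446 × 7.21)] = 3.75×10^6 / 4322 = 867.6 m³.
With mixed-liquor wasting, θ_c = V/Q_w, so Q_w = V/θ_c = 867.6/7.21 = 120.3 m³/d.

Q_w ≈ 120 m³/d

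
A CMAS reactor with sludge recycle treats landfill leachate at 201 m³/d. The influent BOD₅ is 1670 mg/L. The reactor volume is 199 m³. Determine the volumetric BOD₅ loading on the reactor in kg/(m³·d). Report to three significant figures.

L_v ≈ 1.69 kg BOD₅/(m³·d)

L_v = Q S₀ / V = 201 × 1670 × 10⁻³ / 199.0 = 1.687 kg/(m³·d).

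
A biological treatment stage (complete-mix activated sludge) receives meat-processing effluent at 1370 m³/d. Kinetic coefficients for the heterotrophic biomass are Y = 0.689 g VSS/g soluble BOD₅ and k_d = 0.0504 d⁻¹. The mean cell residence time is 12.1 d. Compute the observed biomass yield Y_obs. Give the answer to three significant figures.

Observed yield with endogenous decay: Y_obs = Y / (1 + k_d·θ_c) = 0.689 / (1 + 0.0504 × 12.1) = 0.689 / 1.610 = 0.4280 g VSS/g soluble BOD₅.

Y_obs ≈ 0.428 g VSS/g soluble BOD₅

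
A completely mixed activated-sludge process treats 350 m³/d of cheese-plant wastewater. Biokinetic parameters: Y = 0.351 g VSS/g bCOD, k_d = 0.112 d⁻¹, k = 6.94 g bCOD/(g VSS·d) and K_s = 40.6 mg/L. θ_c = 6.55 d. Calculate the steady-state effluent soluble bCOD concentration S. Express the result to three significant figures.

From the Monod/SRT balance for a CMAS, S = K_s·(1+k_d θ_c)/[θ_c·(Y k − k_d) − 1] = 40.6 × (1 + 0.112 × 6.55) / [6.55 × (0.351 × 6.94 − 0.112) − 1] = 70.38 / 14.22 = 4.949 mg/L.

S ≈ 4.95 mg/L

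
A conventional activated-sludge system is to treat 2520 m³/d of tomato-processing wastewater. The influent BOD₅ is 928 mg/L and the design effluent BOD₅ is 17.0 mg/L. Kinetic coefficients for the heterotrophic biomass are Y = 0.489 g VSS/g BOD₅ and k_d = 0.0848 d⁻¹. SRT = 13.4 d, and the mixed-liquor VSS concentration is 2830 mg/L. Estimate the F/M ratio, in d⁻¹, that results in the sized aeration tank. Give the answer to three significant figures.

F/M ≈ 0.332 d⁻¹

Rearranging the biomass balance for a CMAS with decay, V = Y·Q·ΔS·θ_c / [X·(1+k_d θ_c)] = 0.489 × 2520 × (928 − 17.0) × 13.4 / [2830 × (1 + 0.0848 × 13.4)] = 1.5×10^7 / 6046 = 2488 m³.
F/M = Q·S₀ / (V·X) = 2520 × 928 / (2488 × 2830) = 0.3321 g BOD₅·(g VSS·d)⁻¹.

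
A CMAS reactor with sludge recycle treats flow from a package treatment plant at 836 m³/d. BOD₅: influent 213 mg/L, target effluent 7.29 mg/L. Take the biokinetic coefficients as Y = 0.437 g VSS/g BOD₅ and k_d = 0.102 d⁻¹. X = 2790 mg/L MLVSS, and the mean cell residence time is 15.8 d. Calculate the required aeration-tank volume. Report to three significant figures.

V ≈ 163 m³

Rearranging the biomass balance for a CMAS with decay, V = Y·Q·ΔS·θ_c / [X·(1+k_d θ_c)] = 0.437 × 836 × (213 − 7.29) × 15.8 / [2790 × (1 + 0.102 × 15.8)] = 1.19×10^6 / 7286 = 163.0 m³.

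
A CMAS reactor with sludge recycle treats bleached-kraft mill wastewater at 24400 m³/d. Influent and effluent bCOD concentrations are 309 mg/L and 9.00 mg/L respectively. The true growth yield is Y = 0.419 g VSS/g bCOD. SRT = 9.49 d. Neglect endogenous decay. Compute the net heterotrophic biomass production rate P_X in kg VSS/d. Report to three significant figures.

Since k_d ≈ 0, Y_obs = Y = 0.419 g VSS/g bCOD.
ΔS = 309 − 9.00 = 300.0 mg/L, so the substrate removal rate is 24400 × 300.0/1000 = 7320 kg bCOD/d.
Biomass produced: P_X = Y_obs·Q·ΔS = 0.4190 × 7320 ≈ 3067 kg VSS/d.

P_X ≈ 3070 kg VSS/d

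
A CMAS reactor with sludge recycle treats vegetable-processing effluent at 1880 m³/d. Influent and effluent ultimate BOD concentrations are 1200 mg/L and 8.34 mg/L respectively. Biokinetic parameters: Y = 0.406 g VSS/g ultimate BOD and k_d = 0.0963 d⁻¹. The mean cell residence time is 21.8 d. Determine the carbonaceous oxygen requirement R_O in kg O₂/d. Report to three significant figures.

R_O ≈ 1820 kg O₂/d

Correct the yield for decay: Y_obs = Y/(1 + k_d θ_c) = 0.406 / (1 + 0.0963 × 21.8) = 0.406 / 3.099 = 0.1310.
Q·(S₀ − S) = 1880 × (1200 − 8.34) × 10⁻³ = 2240 kg/d removed.
Net sludge production P_X = 0.1310 × 2240 = 293.5 kg VSS/d.
R_O = Q·(S₀ − S) − 1.42·P_X = 2240 − 1.42 × 293.5 = 1824 kg O₂/d.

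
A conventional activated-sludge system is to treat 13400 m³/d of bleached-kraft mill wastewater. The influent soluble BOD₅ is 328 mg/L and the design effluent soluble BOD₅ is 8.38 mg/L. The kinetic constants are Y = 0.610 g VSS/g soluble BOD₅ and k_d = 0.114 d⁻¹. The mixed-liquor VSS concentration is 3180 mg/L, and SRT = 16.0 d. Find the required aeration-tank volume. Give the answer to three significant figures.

Rearranging the biomass balance for a CMAS with decay, V = Y·Q·ΔS·θ_c / [X·(1+k_d θ_c)] = 0.610 × 13400 × (328 − 8.38) × 16.0 / [3180 × (1 + 0.114 × 16.0)] = 4.18×10^7 / 8980 = 4655 m³.

V ≈ 4650 m³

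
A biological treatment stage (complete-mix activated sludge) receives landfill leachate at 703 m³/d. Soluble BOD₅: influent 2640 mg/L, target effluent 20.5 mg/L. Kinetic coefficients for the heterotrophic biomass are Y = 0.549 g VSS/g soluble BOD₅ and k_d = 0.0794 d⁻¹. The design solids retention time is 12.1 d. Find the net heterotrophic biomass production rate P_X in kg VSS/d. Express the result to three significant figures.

P_X ≈ 516 kg VSS/d

The observed yield is Y_obs = Y/(1 + k_d·θ_c) = 0.549 / (1 + 0.0794 × 12.1) = 0.549 / 1.961 = 0.2800 g VSS per g soluble BOD₅ removed.
ΔS = 2640 − 20.5 = 2620 mg/L, so the substrate removal rate is 703 × 2620/1000 = 1842 kg soluble BOD₅/d.
P_X = Y_obs · Q(S₀ − S) = 0.2800 × 1842 = 515.6 kg VSS/d.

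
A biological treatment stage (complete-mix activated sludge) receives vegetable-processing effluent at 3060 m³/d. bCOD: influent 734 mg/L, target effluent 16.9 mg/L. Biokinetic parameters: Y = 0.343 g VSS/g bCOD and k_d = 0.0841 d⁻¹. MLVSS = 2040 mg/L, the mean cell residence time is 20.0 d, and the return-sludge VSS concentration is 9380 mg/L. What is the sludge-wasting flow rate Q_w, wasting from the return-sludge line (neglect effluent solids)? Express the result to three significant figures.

Q_w ≈ 29.9 m³/d

Rearranging the biomass balance for a CMAS with decay, V = Y·Q·ΔS·θ_c / [X·(1+k_d θ_c)] = 0.343 × 3060 × (734 − 16.9) × 20.0 / [2040 × (1 + 0.0841 × 20.0)] = 1.51×10^7 / 5471 = 2751 m³.
Q_w = (V·X)/(θ_c X_r) = 2751 × 2040 / (20.0 × 9380) = 29.92 m³/d.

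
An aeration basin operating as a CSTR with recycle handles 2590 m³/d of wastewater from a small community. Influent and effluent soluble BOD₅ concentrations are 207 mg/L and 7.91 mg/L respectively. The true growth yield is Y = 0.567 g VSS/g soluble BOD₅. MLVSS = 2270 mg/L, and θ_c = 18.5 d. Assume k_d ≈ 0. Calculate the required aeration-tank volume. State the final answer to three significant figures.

V ≈ 2380 m³

With k_d = 0 the design equation reduces to V = Y Q (S₀−S) θ_c / X = 0.567 × 2590 × (207 − 7.91) × 18.5 / 2270 = 2383 m³.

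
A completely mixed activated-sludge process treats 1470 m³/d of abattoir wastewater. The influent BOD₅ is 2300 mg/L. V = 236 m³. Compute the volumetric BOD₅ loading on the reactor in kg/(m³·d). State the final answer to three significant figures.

L_v ≈ 14.3 kg BOD₅/(m³·d)

L_v = Q S₀ / V = 1470 × 2300 × 10⁻³ / 236.0 = 14.33 kg/(m³·d).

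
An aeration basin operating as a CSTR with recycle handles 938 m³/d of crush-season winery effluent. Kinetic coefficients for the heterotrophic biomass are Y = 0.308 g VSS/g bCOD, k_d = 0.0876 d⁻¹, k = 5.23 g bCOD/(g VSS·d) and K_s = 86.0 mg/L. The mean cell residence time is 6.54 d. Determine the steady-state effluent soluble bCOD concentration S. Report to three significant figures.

S ≈ 15.1 mg/L

From the Monod/SRT balance for a CMAS, S = K_s·(1+k_d θ_c)/[θ_c·(Y k − k_d) − 1] = 86.0 × (1 + 0.0876 × 6.54) / [6.54 × (0.308 × 5.23 − 0.0876) − 1] = 135.3 / 8.962 = 15.09 mg/L.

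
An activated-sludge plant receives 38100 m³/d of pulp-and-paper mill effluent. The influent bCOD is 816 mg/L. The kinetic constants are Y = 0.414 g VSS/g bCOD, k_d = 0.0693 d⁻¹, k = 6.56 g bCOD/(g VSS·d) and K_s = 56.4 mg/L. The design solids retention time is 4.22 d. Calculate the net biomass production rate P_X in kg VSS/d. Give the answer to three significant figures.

P_X ≈ 9870 kg VSS/d

Effluent substrate depends only on kinetics and SRT: S = K_s(1 + k_d θ_c) / [θ_c(Yk − k_d) − 1] = 56.4 × (1 + 0.0693 × 4.22) / [4.22 × (0.414 × 6.56 − 0.0693) − 1] = 72.89 / 10.17 = 7.169 mg/L.
Y_obs = Y / (1 + k_d θ_c) = 0.414 / (1 + 0.0693 × 4.22) = 0.414 / 1.292 = 0.3203.
Substrate removed = Q·(S₀ − S) = 38100 m³/d × (816 − 7.17) g/m³ = 3.08×10^7 g/d = 30816 kg/d.
P_X = Y_obs · Q(S₀ − S) = 0.3203 × 30816 = 9871 kg VSS/d.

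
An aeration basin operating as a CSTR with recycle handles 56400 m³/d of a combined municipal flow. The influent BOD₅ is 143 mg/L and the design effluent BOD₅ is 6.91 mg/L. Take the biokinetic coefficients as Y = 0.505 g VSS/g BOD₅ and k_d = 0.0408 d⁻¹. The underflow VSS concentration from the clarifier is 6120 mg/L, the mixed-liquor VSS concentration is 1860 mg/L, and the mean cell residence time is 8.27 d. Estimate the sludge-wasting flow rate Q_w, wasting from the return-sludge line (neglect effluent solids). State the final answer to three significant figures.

From the SRT design equation V = Y Q (S₀−S) θ_c / [X (1 + k_d θ_c)] = 0.505 × 56400 × (143 − 6.91) × 8.27 / [1860 × (1 + 0.0408 × 8.27)] = 3.21×10^7 / 2488 = 12886 m³.
Q_w = (V·X)/(θ_c X_r) = 12886 × 1860 / (8.27 × 6120) = 473.6 m³/d.

Q_w ≈ 474 m³/d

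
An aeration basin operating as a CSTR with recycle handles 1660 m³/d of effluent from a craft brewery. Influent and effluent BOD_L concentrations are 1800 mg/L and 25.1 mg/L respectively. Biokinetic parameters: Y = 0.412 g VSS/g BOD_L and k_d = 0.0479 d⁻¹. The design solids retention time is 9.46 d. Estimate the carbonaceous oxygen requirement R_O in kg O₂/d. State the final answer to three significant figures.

Observed yield with endogenous decay: Y_obs = Y / (1 + k_d·θ_c) = 0.412 / (1 + 0.0479 × 9.46) = 0.412 / 1.453 = 0.2835 g VSS/g BOD_L.
Q·(S₀ − S) = 1660 × (1800 − 25.1) × 10⁻³ = 2946 kg/d removed.
P_X = Y_obs·Q·(S₀ − S) = 0.2835 × 2946 = 835.4 kg VSS/d.
R_O = Q·(S₀ − S) − 1.42·P_X = 2946 − 1.42 × 835.4 = 1760 kg O₂/d.

R_O ≈ 1760 kg O₂/d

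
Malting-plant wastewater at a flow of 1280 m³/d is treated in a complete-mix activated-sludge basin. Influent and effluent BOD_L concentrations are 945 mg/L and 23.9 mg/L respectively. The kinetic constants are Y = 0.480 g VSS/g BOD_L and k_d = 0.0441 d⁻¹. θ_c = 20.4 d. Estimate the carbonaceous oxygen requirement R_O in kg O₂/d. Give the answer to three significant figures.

Correct the yield for decay: Y_obs = Y/(1 + k_d θ_c) = 0.480 / (1 + 0.0441 × 20.4) = 0.480 / 1.900 = 0.2527.
Q·(S₀ − S) = 1280 × (945 − 23.9) × 10⁻³ = 1179 kg/d removed.
P_X = Y_obs·Q·(S₀ − S) = 0.2527 × 1179 = 297.9 kg VSS/d.
Carbonaceous O₂ demand = substrate oxidised − cell-mass equivalent = 1179 − 1.42 × 297.9 = 756.0 kg O₂/d.

R_O ≈ 756 kg O₂/d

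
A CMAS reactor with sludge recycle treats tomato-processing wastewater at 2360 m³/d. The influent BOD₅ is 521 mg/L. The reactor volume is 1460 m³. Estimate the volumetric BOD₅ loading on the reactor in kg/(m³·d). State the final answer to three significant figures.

Volumetric loading L_v = Q·S₀ / V = 2360 × 521 g/m³ / 1460 m³ = 842.2 g/(m³·d) = 0.8422 kg BOD₅/(m³·d).

L_v ≈ 0.842 kg BOD₅/(m³·d)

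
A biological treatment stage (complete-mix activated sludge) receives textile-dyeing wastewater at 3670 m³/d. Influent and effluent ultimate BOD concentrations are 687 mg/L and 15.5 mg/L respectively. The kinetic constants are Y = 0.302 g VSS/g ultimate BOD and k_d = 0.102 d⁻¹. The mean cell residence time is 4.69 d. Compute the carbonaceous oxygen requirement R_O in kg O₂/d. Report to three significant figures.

R_O ≈ 1750 kg O₂/d

The observed yield is Y_obs = Y/(1 + k_d·θ_c) = 0.302 / (1 + 0.102 × 4.69) = 0.302 / 1.478 = 0.2043 g VSS per g ultimate BOD removed.
Mass of ultimate BOD removed per day: Q(S₀ − S) = 3670 × 671.5 g/m³ = 2464 kg/d.
P_X = Y_obs·Q·(S₀ − S) = 0.2043 × 2464 = 503.4 kg VSS/d.
R_O = Q·(S₀ − S) − 1.42·P_X = 2464 − 1.42 × 503.4 = 1750 kg O₂/d.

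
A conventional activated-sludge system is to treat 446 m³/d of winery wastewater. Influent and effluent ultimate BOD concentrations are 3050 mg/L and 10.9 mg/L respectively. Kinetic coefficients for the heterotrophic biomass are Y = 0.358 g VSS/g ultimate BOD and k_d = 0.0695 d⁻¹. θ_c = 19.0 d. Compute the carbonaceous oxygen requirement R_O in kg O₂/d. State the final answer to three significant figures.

Observed yield with endogenous decay: Y_obs = Y / (1 + k_d·θ_c) = 0.358 / (1 + 0.0695 × 19.0) = 0.358 / 2.321 = 0.1543 g VSS/g ultimate BOD.
Mass of ultimate BOD removed per day: Q(S₀ − S) = 446 × 3039 g/m³ = 1355 kg/d.
Net sludge production P_X = 0.1543 × 1355 = 209.1 kg VSS/d.
Carbonaceous O₂ demand = substrate oxidised − cell-mass equivalent = 1355 − 1.42 × 209.1 = 1058 kg O₂/d.

R_O ≈ 1060 kg O₂/d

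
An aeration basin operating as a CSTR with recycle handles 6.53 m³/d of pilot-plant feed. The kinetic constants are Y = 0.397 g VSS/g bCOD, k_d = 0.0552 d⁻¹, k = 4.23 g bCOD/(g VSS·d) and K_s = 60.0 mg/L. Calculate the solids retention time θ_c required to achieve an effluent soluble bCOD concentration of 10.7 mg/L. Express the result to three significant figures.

θ_c ≈ 5.03 d

At the target effluent, Y k S/(K_s+S) = 0.397×4.23×10.7/70.70 = 0.2542 d⁻¹.
1/θ_c = 0.2542 − 0.0552 = 0.1990 d⁻¹, so θ_c = 5.026 d.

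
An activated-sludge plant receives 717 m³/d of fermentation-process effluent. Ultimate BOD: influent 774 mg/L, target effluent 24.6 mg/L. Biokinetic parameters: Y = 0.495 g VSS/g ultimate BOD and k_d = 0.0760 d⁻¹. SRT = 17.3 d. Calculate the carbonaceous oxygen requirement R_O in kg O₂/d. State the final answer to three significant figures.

Y_obs = Y / (1 + k_d θ_c) = 0.495 / (1 + 0.0760 × 17.3) = 0.495 / 2.315 = 0.2138.
Q·(S₀ − S) = 717 × (774 − 24.6) × 10⁻³ = 537.3 kg/d removed.
P_X = Y_obs·Q·(S₀ − S) = 0.2138 × 537.3 = 114.9 kg VSS/d.
Carbonaceous O₂ demand = substrate oxidised − cell-mass equivalent = 537.3 − 1.42 × 114.9 = 374.2 kg O₂/d.

R_O ≈ 374 kg O₂/d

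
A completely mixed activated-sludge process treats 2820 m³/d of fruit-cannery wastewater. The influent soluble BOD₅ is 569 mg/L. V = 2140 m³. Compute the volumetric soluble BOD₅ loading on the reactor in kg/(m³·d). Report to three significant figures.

Applied soluble BOD₅ load per unit volume = Q·S₀/V = (2820 × 569/1000)/2140 = 0.7498 kg soluble BOD₅·m⁻³·d⁻¹.

L_v ≈ 0.750 kg soluble BOD₅/(m³·d)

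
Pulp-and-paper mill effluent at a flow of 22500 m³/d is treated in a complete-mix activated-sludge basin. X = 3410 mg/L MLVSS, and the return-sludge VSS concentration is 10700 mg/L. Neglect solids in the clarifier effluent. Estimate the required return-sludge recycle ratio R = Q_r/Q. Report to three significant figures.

R ≈ 0.468

Mass balance around the secondary clarifier (neglecting effluent solids): R = X / (X_r − X) = 3410 / (10700 − 3410) = 0.4678.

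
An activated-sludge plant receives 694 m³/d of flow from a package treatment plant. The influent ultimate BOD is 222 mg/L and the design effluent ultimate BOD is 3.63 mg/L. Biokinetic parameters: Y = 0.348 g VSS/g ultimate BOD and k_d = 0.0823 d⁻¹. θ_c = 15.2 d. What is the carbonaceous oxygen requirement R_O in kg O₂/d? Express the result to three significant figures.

R_O ≈ 118 kg O₂/d

Correct the yield for decay: Y_obs = Y/(1 + k_d θ_c) = 0.348 / (1 + 0.0823 × 15.2) = 0.348 / 2.251 = 0.1546.
Q·(S₀ − S) = 694 × (222 − 3.63) × 10⁻³ = 151.5 kg/d removed.
Net sludge production P_X = 0.1546 × 151.5 = 23.43 kg VSS/d.
R_O = Q·(S₀ − S) − 1.42·P_X = 151.5 − 1.42 × 23.43 = 118.3 kg O₂/d.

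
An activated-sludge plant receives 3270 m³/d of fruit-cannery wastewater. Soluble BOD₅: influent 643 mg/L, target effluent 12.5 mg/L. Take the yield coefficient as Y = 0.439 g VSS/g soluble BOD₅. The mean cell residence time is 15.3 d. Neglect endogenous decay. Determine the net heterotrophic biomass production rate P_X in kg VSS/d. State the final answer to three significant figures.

With endogenous decay neglected, the observed yield equals the true yield: Y_obs = Y = 0.439 g VSS/g soluble BOD₅.
Substrate removed = Q·(S₀ − S) = 3270 m³/d × (643 − 12.5) g/m³ = 2.06×10^6 g/d = 2062 kg/d.
Net biomass production P_X = Y_obs × Q·(S₀ − S) = 0.4390 × 2062 = 905.1 kg VSS/d.

P_X ≈ 905 kg VSS/d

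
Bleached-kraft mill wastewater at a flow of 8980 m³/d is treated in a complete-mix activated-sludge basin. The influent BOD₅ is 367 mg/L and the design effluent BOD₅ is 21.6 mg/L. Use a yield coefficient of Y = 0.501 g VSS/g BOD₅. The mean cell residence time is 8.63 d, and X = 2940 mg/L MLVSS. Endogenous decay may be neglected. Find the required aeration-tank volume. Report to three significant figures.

V·X = Y·Q·ΔS·θ_c gives V = 0.501 × 8980 × (367 − 21.6) × 8.63 / 2940 = 4561 m³.

V ≈ 4560 m³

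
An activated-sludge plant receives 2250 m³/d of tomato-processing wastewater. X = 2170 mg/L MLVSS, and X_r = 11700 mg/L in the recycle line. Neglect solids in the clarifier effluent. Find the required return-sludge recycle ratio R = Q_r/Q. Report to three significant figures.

R ≈ 0.228

R = Q_r/Q = X/(X_r − X) = 2170 / (11700 − 2170) = 0.2277.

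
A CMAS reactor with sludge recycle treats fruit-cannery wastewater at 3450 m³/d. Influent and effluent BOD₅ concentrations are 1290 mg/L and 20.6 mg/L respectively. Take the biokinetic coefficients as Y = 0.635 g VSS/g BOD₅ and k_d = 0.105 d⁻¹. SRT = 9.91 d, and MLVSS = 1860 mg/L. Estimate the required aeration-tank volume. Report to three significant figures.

V ≈ 7260 m³

Steady-state biomass mass balance: V·X·(1 + k_d·θ_c) = Y·Q·(S₀ − S)·θ_c, so V = 0.635 × 3450 × (1290 − 20.6) × 9.91 / [1860 × (1 + 0.105 × 9.91)] = 2.76×10^7 / 3795 = 7261 m³.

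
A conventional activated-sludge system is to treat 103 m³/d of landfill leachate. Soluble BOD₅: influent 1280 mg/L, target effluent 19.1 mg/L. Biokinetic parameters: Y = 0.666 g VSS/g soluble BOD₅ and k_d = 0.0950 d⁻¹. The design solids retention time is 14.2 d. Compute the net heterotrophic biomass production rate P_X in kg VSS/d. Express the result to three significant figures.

P_X ≈ 36.8 kg VSS/d

The observed yield is Y_obs = Y/(1 + k_d·θ_c) = 0.666 / (1 + 0.0950 × 14.2) = 0.666 / 2.349 = 0.2835 g VSS per g soluble BOD₅ removed.
Substrate removed = Q·(S₀ − S) = 103 m³/d × (1280 − 19.1) g/m³ = 1.3×10^5 g/d = 129.9 kg/d.
Biomass produced: P_X = Y_obs·Q·ΔS = 0.2835 × 129.9 ≈ 36.82 kg VSS/d.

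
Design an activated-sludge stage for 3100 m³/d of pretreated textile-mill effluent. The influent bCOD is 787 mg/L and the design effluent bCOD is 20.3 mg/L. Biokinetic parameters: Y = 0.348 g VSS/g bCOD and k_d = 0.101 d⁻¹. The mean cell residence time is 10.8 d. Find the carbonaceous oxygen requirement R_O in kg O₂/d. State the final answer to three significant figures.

R_O ≈ 1820 kg O₂/d

Y_obs = Y / (1 + k_d θ_c) = 0.348 / (1 + 0.101 × 10.8) = 0.348 / 2.091 = 0.1664.
Q·(S₀ − S) = 3100 × (787 − 20.3) × 10⁻³ = 2377 kg/d removed.
Biomass synthesised: P_X = Y_obs × 2377 = 395.6 kg VSS/d.
R_O = Q·(S₀ − S) − 1.42·P_X = 2377 − 1.42 × 395.6 = 1815 kg O₂/d.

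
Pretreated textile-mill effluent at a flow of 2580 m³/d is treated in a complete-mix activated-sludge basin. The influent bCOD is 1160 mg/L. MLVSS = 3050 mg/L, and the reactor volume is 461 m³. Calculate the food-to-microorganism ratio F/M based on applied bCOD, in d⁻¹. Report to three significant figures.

F/M ≈ 2.13 d⁻¹

F/M = applied load / biomass = Q·S₀/(V·X) = 2580 × 1160 / (461.0 × 3050) = 2.129 d⁻¹.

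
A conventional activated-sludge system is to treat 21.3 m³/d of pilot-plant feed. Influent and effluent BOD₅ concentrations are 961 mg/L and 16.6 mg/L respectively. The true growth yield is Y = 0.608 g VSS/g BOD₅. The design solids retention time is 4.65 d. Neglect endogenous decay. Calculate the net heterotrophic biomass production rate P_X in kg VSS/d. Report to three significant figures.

P_X ≈ 12.2 kg VSS/d

Since k_d ≈ 0, Y_obs = Y = 0.608 g VSS/g BOD₅.
ΔS = 961 − 16.6 = 944.4 mg/L, so the substrate removal rate is 21.3 × 944.4/1000 = 20.12 kg BOD₅/d.
So the net sludge growth is P_X = 0.6080 × 20.12 = 12.23 kg VSS/d.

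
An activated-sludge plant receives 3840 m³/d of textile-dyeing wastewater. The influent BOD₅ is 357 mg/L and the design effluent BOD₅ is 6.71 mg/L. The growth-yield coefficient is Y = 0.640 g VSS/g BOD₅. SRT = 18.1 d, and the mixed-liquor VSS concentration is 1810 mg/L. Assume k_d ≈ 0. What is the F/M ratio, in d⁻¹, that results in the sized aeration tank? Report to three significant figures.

V·X = Y·Q·ΔS·θ_c gives V = 0.640 × 3840 × (357 − 6.71) × 18.1 / 1810 = 8609 m³.
F/M = applied load / biomass = Q·S₀/(V·X) = 3840 × 357 / (8609 × 1810) = 0.08798 d⁻¹.

F/M ≈ 0.0880 d⁻¹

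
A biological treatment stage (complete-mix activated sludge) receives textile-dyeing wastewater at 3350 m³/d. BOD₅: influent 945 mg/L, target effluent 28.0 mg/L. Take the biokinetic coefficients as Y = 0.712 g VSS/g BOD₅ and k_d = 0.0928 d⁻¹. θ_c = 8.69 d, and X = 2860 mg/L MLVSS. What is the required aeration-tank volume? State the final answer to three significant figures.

From the SRT design equation V = Y Q (S₀−S) θ_c / [X (1 + k_d θ_c)] = 0.712 × 3350 × (945 − 28.0) × 8.69 / [2860 × (1 + 0.0928 × 8.69)] = 1.9×10^7 / 5166 = 3679 m³.

V ≈ 3680 m³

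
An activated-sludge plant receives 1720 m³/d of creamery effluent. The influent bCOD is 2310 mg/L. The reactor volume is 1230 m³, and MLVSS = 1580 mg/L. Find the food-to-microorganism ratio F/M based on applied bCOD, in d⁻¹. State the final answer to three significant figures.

Food-to-microorganism ratio F/M = Q S₀ / (V X) = 1720 × 2310 / (1230 × 1580) = 2.044 d⁻¹.

F/M ≈ 2.04 d⁻¹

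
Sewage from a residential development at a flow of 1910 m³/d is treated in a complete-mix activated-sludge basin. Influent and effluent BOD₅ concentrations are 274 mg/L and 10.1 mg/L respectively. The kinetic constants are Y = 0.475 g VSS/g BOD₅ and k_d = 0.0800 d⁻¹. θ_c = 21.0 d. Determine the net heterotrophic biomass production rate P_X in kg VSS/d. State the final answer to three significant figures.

Y_obs = Y / (1 + k_d θ_c) = 0.475 / (1 + 0.0800 × 21.0) = 0.475 / 2.680 = 0.1772.
ΔS = 274 − 10.1 = 263.9 mg/L, so the substrate removal rate is 1910 × 263.9/1000 = 504.0 kg BOD₅/d.
Net biomass production P_X = Y_obs × Q·(S₀ − S) = 0.1772 × 504.0 = 89.34 kg VSS/d.

P_X ≈ 89.3 kg VSS/d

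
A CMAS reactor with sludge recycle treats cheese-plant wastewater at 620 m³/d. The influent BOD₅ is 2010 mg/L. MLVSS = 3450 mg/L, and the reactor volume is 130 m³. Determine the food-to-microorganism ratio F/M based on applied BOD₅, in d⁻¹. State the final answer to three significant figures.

F/M = applied load / biomass = Q·S₀/(V·X) = 620 × 2010 / (130.0 × 3450) = 2.779 d⁻¹.

F/M ≈ 2.78 d⁻¹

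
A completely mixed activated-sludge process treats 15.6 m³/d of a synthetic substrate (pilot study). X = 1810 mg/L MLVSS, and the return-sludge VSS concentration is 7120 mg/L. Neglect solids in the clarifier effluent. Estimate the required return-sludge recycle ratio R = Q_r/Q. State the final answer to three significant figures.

R ≈ 0.341

Mass balance around the secondary clarifier (neglecting effluent solids): R = X / (X_r − X) = 1810 / (7120 − 1810) = 0.3409.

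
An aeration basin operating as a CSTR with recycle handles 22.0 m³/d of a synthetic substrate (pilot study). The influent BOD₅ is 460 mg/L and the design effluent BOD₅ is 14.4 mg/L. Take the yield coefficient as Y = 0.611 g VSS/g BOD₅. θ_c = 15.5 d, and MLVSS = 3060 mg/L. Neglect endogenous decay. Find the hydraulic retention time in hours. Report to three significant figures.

τ ≈ 33.1 h

With k_d = 0 the design equation reduces to V = Y Q (S₀−S) θ_c / X = 0.611 × 22.0 × (460 − 14.4) × 15.5 / 3060 = 30.34 m³.
Hydraulic retention time τ = V/Q = 30.34 / 22.0 = 1.379 d = 33.10 h.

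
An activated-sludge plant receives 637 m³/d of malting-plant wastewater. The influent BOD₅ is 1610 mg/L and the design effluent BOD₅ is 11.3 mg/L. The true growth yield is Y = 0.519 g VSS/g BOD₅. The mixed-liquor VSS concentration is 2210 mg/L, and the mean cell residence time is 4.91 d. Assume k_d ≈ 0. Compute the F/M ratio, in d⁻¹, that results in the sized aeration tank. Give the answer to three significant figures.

F/M ≈ 0.395 d⁻¹

V·X = Y·Q·ΔS·θ_c gives V = 0.519 × 637 × (1610 − 11.3) × 4.91 / 2210 = 1174 m³.
F/M = applied load / biomass = Q·S₀/(V·X) = 637 × 1610 / (1174 × 2210) = 0.3952 d⁻¹.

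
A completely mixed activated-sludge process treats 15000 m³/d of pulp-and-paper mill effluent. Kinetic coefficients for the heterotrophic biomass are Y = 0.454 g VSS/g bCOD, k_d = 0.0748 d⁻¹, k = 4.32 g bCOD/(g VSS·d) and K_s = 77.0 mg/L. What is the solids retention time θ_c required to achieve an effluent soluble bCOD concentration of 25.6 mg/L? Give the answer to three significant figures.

θ_c ≈ 2.41 d

From 1/θ_c = Y·k·S/(K_s + S) − k_d: Y·k·S/(K_s+S) = 0.454 × 4.32 × 25.6 / (77.0 + 25.6) = 0.4894 d⁻¹.
θ_c = 1/(μ − k_d) = 1/(0.4894 − 0.0748) = 1/0.4146 = 2.412 d.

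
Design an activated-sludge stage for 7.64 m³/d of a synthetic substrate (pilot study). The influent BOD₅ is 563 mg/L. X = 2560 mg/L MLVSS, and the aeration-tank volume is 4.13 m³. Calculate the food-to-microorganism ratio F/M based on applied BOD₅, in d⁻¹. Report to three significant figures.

F/M ≈ 0.407 d⁻¹

Food-to-microorganism ratio F/M = Q S₀ / (V X) = 7.64 × 563 / (4.130 × 2560) = 0.4068 d⁻¹.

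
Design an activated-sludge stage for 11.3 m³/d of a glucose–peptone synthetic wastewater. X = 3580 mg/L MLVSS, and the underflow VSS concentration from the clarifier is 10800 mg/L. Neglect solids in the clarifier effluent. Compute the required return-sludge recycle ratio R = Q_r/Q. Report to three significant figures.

R ≈ 0.496

R = Q_r/Q = X/(X_r − X) = 3580 / (10800 − 3580) = 0.4958.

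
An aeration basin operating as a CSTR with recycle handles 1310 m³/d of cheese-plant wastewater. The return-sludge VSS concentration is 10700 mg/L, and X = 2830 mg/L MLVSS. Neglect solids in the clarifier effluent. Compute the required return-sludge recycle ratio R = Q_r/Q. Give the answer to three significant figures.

R ≈ 0.360

Solids balance on the clarifier gives (1+R)X = R·X_r, so R = X/(X_r − X) = 2830 / (10700 − 2830) = 0.3596.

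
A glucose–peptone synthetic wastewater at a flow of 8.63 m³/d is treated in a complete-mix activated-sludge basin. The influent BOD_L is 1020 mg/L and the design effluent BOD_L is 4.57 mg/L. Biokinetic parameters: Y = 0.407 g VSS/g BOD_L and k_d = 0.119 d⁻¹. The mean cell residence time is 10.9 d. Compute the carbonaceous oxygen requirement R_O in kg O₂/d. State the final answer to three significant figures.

R_O ≈ 6.56 kg O₂/d

Correct the yield for decay: Y_obs = Y/(1 + k_d θ_c) = 0.407 / (1 + 0.119 × 10.9) = 0.407 / 2.297 = 0.1772.
Mass of BOD_L removed per day: Q(S₀ − S) = 8.63 × 1015 g/m³ = 8.763 kg/d.
P_X = Y_obs·Q·(S₀ − S) = 0.1772 × 8.763 = 1.553 kg VSS/d.
Carbonaceous O₂ demand = substrate oxidised − cell-mass equivalent = 8.763 − 1.42 × 1.553 = 6.558 kg O₂/d.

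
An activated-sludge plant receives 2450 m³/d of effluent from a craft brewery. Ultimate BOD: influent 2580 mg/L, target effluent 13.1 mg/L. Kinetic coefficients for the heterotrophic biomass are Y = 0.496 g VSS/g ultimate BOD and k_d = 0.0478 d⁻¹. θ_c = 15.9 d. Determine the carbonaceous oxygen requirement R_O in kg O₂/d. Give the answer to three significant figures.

R_O ≈ 3770 kg O₂/d

Observed yield with endogenous decay: Y_obs = Y / (1 + k_d·θ_c) = 0.496 / (1 + 0.0478 × 15.9) = 0.496 / 1.760 = 0.2818 g VSS/g ultimate BOD.
Q·(S₀ − S) = 2450 × (2580 − 13.1) × 10⁻³ = 6289 kg/d removed.
Biomass synthesised: P_X = Y_obs × 6289 = 1772 kg VSS/d.
R_O = Q·(S₀ − S) − 1.42·P_X = 6289 − 1.42 × 1772 = 3772 kg O₂/d.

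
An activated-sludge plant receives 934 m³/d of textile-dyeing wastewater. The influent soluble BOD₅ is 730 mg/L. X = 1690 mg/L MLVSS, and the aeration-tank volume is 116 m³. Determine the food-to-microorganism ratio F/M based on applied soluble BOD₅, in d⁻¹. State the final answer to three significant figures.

F/M ≈ 3.48 d⁻¹

F/M = applied load / biomass = Q·S₀/(V·X) = 934 × 730 / (116.0 × 1690) = 3.478 d⁻¹.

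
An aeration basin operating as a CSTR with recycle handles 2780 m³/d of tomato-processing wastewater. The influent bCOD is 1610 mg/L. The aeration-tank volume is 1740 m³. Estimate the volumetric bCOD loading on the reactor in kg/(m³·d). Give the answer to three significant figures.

Volumetric loading L_v = Q·S₀ / V = 2780 × 1610 g/m³ / 1740 m³ = 2572 g/(m³·d) = 2.572 kg bCOD/(m³·d).

L_v ≈ 2.57 kg bCOD/(m³·d)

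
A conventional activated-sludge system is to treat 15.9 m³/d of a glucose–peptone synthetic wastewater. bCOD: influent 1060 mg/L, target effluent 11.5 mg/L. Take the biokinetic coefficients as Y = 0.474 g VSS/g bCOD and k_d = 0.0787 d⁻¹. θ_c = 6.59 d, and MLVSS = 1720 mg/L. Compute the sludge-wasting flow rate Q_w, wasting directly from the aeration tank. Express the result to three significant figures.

From the SRT design equation V = Y Q (S₀−S) θ_c / [X (1 + k_d θ_c)] = 0.474 × 15.9 × (1060 − 11.5) × 6.59 / [1720 × (1 + 0.0787 × 6.59)] = 5.21×10^4 / 2612 = 19.94 m³.
For wasting at MLVSS concentration, Q_w = V/θ_c = 19.94/6.59 = 3.025 m³/d.

Q_w ≈ 3.03 m³/d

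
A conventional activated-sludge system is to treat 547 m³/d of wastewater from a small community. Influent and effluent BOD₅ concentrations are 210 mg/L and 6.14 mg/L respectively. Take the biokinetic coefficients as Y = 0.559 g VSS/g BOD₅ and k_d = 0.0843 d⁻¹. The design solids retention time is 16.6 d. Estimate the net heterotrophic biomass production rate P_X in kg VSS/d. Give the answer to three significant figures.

Y_obs = Y / (1 + k_d θ_c) = 0.559 / (1 + 0.0843 × 16.6) = 0.559 / 2.399 = 0.2330.
Q·(S₀ − S) = 547 × (210 − 6.14) × 10⁻³ = 111.5 kg/d removed.
So the net sludge growth is P_X = 0.2330 × 111.5 = 25.98 kg VSS/d.

P_X ≈ 26.0 kg VSS/d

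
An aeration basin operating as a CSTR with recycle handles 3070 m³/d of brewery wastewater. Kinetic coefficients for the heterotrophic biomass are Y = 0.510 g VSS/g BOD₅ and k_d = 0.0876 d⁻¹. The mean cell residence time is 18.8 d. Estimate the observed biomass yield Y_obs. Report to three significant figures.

Y_obs ≈ 0.193 g VSS/g BOD₅

Observed yield with endogenous decay: Y_obs = Y / (1 + k_d·θ_c) = 0.510 / (1 + 0.0876 × 18.8) = 0.510 / 2.647 = 0.1927 g VSS/g BOD₅.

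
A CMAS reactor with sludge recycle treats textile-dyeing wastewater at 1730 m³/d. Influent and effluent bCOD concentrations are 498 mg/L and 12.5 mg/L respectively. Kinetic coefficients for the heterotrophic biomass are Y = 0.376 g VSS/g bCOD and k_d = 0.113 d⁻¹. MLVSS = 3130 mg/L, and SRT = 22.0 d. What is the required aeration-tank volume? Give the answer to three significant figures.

V ≈ 637 m³

From the SRT design equation V = Y Q (S₀−S) θ_c / [X (1 + k_d θ_c)] = 0.376 × 1730 × (498 − 12.5) × 22.0 / [3130 × (1 + 0.113 × 22.0)] = 6.95×10^6 / 10911 = 636.8 m³.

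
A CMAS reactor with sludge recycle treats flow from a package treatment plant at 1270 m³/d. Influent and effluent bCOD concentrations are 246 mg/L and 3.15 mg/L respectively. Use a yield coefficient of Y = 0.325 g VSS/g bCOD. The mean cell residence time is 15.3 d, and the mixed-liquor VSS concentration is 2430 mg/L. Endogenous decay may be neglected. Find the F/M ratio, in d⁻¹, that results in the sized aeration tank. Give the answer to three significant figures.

V·X = Y·Q·ΔS·θ_c gives V = 0.325 × 1270 × (246 − 3.15) × 15.3 / 2430 = 631.1 m³.
F/M = Q·S₀ / (V·X) = 1270 × 246 / (631.1 × 2430) = 0.2037 g bCOD·(g VSS·d)⁻¹.

F/M ≈ 0.204 d⁻¹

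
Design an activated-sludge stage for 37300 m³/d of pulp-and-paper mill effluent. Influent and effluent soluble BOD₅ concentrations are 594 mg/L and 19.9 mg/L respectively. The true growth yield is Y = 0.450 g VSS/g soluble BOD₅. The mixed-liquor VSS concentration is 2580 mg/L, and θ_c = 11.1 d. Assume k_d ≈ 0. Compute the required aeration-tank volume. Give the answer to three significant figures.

With k_d = 0 the design equation reduces to V = Y Q (S₀−S) θ_c / X = 0.450 × 37300 × (594 − 19.9) × 11.1 / 2580 = 41458 m³.

V ≈ 41500 m³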